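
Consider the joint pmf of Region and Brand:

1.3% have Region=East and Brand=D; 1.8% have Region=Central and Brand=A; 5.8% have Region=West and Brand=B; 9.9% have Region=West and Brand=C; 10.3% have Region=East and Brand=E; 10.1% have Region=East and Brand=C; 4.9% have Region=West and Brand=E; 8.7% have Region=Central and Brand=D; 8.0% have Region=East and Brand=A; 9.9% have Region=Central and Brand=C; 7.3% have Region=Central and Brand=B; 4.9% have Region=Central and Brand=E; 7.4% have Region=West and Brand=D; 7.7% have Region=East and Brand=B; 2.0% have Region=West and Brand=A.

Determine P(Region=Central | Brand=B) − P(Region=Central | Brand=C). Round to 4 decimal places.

P(Brand=B) = 0.077 + 0.058 + 0.073 = 0.208; P(Region=Central | Brand=B) = 0.073/0.208 = 0.35096.
P(Brand=C) = 0.101 + 0.099 + 0.099 = 0.299; P(Region=Central | Brand=C) = 0.099/0.299 = 0.33110.
Difference = 0.0199.

0.0199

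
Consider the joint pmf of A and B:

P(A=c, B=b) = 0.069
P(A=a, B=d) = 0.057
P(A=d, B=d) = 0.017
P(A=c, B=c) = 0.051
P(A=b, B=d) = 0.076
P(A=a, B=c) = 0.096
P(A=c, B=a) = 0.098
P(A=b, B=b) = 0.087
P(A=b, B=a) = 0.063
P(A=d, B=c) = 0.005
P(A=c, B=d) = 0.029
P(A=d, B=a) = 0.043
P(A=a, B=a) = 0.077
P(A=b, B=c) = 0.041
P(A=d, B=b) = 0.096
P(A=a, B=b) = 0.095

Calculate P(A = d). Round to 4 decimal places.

0.1610

P(A=d) = 0.043 + 0.096 + 0.005 + 0.017 = 0.161.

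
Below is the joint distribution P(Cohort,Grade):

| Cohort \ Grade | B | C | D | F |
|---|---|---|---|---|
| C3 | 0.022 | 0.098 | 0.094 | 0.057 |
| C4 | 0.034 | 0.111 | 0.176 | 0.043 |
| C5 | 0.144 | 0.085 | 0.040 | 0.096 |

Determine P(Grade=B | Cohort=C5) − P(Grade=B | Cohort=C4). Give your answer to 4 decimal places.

P(Cohort=C5) = 0.144 + 0.085 + 0.040 + 0.096 = 0.365; P(Grade=B | Cohort=C5) = 0.144/0.365 = 0.39452.
P(Cohort=C4) = 0.034 + 0.111 + 0.176 + 0.043 = 0.364; P(Grade=B | Cohort=C4) = 0.034/0.364 = 0.09341.
Difference = 0.3011.

0.3011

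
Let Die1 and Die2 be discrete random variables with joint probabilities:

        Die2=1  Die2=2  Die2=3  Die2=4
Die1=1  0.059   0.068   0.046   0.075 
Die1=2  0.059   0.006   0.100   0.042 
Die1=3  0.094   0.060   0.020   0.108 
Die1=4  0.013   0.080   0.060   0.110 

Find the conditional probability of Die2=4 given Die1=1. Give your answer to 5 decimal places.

0.30242

P(Die1=1) = 0.059 + 0.068 + 0.046 + 0.075 = 0.248.
P(Die2=4 | Die1=1) = 0.075/0.248 = 0.30242.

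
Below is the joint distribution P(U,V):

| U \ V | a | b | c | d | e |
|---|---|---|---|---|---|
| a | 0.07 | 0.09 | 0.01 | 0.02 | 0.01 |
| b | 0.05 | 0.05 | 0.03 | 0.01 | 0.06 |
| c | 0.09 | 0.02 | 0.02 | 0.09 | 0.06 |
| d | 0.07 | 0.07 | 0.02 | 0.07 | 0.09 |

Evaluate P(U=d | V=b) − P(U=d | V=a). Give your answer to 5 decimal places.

0.05435

P(V=b) = 0.09 + 0.05 + 0.02 + 0.07 = 0.23; P(U=d | V=b) = 0.07/0.23 = 0.304348.
P(V=a) = 0.07 + 0.05 + 0.09 + 0.07 = 0.28; P(U=d | V=a) = 0.07/0.28 = 0.250000.
Difference = 0.05435.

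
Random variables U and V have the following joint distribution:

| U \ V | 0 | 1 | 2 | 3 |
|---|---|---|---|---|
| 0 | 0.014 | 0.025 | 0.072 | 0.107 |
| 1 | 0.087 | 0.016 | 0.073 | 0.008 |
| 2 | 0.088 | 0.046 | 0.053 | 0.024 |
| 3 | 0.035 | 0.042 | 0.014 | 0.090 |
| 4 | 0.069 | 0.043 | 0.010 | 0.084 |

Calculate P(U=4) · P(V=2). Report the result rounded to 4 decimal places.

0.0457

P(U=4) = 0.069 + 0.043 + 0.010 + 0.084 = 0.206.
P(V=2) = 0.072 + 0.073 + 0.053 + 0.014 + 0.010 = 0.222.
Product: 0.206 × 0.222 = 0.0457.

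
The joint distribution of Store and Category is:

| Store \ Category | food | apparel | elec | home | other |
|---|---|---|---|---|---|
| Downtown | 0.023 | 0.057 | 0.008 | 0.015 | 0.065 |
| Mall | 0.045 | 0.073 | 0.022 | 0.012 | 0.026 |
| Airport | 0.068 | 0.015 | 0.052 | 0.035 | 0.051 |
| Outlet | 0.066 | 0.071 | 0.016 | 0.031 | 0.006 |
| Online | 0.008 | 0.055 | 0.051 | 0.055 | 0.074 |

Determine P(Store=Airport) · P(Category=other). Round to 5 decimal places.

0.04906

P(Store=Airport) = 0.068 + 0.015 + 0.052 + 0.035 + 0.051 = 0.221.
P(Category=other) = 0.065 + 0.026 + 0.051 + 0.006 + 0.074 = 0.222.
Product: 0.221 × 0.222 = 0.04906.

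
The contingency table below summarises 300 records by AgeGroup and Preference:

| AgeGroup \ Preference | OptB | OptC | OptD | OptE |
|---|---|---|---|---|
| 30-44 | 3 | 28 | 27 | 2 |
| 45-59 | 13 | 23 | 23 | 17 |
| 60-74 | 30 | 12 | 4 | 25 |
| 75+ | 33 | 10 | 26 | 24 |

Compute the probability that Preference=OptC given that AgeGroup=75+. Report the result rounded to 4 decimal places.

0.1075

Total with AgeGroup=75+: 33 + 10 + 26 + 24 = 93.
P(Preference=OptC | AgeGroup=75+) = 10/93 = 0.1075.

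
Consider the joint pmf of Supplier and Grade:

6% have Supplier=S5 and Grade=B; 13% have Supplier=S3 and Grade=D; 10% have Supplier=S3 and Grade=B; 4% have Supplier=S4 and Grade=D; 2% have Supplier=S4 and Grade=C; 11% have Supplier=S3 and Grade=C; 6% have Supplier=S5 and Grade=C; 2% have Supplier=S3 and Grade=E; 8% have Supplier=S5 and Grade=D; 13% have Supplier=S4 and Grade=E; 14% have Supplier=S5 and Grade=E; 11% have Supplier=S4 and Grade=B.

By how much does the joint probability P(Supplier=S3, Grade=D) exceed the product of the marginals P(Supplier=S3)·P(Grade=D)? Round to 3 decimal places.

0.040

P(Supplier=S3) = 0.10 + 0.11 + 0.13 + 0.02 = 0.36.
P(Grade=D) = 0.13 + 0.04 + 0.08 = 0.25.
P(Supplier=S3, Grade=D) − P(Supplier=S3)P(Grade=D) = 0.13 − 0.36×0.25 = 0.040.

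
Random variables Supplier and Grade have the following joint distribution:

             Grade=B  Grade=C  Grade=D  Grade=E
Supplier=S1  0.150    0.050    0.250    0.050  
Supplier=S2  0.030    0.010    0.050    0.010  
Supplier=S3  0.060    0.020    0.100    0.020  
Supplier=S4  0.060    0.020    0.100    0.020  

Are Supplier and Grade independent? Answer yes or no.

yes

Every cell satisfies P(Supplier,Grade) = P(Supplier)·P(Grade). For instance P(Supplier=S1) = 0.500, P(Grade=E) = 0.100, and 0.500×0.100 = 0.050 matches the joint entry. So Supplier and Grade are independent.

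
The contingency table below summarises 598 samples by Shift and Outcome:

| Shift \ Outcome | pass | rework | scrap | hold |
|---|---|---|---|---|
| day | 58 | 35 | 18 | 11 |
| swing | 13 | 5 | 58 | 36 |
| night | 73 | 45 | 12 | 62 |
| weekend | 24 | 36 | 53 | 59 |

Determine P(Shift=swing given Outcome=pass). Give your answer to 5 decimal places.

Total with Outcome=pass: 58 + 13 + 73 + 24 = 168.
P(Shift=swing | Outcome=pass) = 13/168 = 0.07738.

0.07738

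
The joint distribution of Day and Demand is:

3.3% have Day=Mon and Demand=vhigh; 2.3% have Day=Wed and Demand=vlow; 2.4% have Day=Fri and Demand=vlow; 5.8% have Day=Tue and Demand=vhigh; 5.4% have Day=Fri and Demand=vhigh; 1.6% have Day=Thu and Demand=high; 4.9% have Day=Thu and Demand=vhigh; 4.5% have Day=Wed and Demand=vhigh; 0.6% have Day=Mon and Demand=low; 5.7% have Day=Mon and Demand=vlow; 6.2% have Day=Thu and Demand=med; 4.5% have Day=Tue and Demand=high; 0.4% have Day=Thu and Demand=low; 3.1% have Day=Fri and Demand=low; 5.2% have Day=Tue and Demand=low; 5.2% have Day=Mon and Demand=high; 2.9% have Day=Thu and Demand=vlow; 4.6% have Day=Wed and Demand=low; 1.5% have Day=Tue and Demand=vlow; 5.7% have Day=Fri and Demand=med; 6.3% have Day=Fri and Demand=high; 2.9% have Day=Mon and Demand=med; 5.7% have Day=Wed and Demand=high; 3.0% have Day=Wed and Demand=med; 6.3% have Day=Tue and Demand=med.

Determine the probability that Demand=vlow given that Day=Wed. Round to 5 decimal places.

0.11443

P(Day=Wed) = 0.023 + 0.046 + 0.030 + 0.057 + 0.045 = 0.201.
P(Demand=vlow | Day=Wed) = 0.023/0.201 = 0.11443.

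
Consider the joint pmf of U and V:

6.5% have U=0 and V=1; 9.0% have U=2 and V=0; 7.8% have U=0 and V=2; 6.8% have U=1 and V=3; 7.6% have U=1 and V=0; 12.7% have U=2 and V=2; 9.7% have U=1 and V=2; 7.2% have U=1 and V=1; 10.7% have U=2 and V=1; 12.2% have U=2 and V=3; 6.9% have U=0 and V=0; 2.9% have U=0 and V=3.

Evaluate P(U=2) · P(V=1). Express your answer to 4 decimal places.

P(U=2) = 0.090 + 0.107 + 0.127 + 0.122 = 0.446.
P(V=1) = 0.065 + 0.072 + 0.107 = 0.244.
Product: 0.446 × 0.244 = 0.1088.

0.1088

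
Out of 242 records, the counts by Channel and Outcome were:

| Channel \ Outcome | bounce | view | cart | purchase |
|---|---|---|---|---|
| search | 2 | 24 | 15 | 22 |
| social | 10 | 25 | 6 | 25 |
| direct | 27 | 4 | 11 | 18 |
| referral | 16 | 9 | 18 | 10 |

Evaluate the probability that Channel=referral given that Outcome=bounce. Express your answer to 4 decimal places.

0.2909

Total with Outcome=bounce: 2 + 10 + 27 + 16 = 55.
P(Channel=referral | Outcome=bounce) = 16/55 = 0.2909.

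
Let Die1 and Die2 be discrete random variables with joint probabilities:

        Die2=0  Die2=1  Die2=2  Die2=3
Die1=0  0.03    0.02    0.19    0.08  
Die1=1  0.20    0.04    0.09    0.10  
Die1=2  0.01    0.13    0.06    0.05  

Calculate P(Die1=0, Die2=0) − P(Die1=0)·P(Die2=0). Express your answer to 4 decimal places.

P(Die1=0) = 0.03 + 0.02 + 0.19 + 0.08 = 0.32.
P(Die2=0) = 0.03 + 0.20 + 0.01 = 0.24.
P(Die1=0, Die2=0) − P(Die1=0)P(Die2=0) = 0.03 − 0.32×0.24 = -0.0468.

-0.0468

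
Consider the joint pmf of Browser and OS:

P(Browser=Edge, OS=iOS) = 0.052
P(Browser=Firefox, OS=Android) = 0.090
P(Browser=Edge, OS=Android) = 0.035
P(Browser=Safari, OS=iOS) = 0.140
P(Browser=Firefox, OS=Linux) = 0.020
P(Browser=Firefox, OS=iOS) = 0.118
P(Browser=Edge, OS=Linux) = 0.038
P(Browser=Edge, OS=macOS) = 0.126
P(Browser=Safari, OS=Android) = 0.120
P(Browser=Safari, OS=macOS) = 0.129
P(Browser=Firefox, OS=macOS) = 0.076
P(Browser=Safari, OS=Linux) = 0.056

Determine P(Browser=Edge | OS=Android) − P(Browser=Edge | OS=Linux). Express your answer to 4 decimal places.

P(OS=Android) = 0.090 + 0.120 + 0.035 = 0.245; P(Browser=Edge | OS=Android) = 0.035/0.245 = 0.14286.
P(OS=Linux) = 0.020 + 0.056 + 0.038 = 0.114; P(Browser=Edge | OS=Linux) = 0.038/0.114 = 0.33333.
Difference = -0.1905.

-0.1905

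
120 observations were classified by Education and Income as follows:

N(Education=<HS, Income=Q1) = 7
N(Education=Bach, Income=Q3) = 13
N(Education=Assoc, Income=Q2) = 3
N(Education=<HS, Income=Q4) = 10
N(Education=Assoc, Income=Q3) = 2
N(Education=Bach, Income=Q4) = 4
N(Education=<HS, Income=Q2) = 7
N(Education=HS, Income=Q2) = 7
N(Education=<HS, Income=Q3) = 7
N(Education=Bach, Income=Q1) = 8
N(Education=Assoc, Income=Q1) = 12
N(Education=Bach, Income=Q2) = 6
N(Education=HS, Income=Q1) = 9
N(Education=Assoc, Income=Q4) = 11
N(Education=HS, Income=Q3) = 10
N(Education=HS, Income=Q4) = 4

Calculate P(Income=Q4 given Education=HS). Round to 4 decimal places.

0.1333

Total with Education=HS: 9 + 7 + 10 + 4 = 30.
P(Income=Q4 | Education=HS) = 4/30 = 0.1333.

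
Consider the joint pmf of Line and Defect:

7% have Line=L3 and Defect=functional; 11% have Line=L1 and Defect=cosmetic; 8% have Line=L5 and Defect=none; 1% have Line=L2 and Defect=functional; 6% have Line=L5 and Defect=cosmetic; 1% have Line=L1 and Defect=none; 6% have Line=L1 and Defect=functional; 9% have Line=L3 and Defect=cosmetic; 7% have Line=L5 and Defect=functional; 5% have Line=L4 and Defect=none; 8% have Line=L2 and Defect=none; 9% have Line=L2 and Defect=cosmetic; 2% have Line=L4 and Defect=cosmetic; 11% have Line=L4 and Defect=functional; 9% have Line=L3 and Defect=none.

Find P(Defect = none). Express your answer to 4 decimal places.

0.3100

P(Defect=none) = 0.01 + 0.08 + 0.09 + 0.05 + 0.08 = 0.31.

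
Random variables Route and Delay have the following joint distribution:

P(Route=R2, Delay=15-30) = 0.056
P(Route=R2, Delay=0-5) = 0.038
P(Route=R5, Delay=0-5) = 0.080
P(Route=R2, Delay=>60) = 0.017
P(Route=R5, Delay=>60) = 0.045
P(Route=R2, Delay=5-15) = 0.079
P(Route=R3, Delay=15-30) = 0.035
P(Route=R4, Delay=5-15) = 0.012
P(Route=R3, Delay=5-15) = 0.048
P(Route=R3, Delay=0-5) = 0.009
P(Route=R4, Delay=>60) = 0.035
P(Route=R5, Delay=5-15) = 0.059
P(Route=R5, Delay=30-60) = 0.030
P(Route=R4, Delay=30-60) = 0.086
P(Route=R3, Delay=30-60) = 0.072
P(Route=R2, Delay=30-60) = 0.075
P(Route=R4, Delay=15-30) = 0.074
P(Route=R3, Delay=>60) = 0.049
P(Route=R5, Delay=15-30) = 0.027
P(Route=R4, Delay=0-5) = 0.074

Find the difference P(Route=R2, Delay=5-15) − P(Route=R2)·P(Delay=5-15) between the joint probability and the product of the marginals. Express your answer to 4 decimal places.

P(Route=R2) = 0.038 + 0.079 + 0.056 + 0.075 + 0.017 = 0.265.
P(Delay=5-15) = 0.079 + 0.048 + 0.012 + 0.059 = 0.198.
P(Route=R2, Delay=5-15) − P(Route=R2)P(Delay=5-15) = 0.079 − 0.265×0.198 = 0.0265.

0.0265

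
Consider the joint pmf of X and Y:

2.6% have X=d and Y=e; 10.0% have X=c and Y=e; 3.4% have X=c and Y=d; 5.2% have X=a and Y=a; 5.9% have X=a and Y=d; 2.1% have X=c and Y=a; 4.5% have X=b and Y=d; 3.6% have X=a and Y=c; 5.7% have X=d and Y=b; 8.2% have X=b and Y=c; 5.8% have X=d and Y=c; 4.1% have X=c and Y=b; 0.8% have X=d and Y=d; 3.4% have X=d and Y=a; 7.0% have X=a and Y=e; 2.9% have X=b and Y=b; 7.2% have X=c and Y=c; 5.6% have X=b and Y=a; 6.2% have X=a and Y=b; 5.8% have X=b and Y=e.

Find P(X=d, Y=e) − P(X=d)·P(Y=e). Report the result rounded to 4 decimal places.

P(X=d) = 0.034 + 0.057 + 0.058 + 0.008 + 0.026 = 0.183.
P(Y=e) = 0.070 + 0.058 + 0.100 + 0.026 = 0.254.
P(X=d, Y=e) − P(X=d)P(Y=e) = 0.026 − 0.183×0.254 = -0.0205.

-0.0205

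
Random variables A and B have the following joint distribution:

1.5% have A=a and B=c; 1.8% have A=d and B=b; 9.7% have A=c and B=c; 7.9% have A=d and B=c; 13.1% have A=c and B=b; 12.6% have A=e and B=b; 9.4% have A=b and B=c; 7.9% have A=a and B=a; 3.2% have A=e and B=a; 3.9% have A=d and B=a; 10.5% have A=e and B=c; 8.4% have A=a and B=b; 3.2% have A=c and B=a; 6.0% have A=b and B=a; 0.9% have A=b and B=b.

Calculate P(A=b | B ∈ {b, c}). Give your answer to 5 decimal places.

0.13588

P(B=b) = 0.084 + 0.009 + 0.131 + 0.018 + 0.126 = 0.368.
P(B=c) = 0.015 + 0.094 + 0.097 + 0.079 + 0.105 = 0.390.
P(B ∈ {b, c}) = 0.368 + 0.390 = 0.758; P(A=b, B ∈ {b, c}) = 0.009 + 0.094 = 0.103.
P(A=b | B ∈ {b, c}) = 0.103/0.758 = 0.13588.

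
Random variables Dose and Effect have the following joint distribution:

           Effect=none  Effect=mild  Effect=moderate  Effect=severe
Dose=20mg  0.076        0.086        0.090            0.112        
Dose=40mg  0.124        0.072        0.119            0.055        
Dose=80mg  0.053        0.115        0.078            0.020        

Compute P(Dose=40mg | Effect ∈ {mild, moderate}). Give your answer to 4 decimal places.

0.3411

P(Effect=mild) = 0.086 + 0.072 + 0.115 = 0.273.
P(Effect=moderate) = 0.090 + 0.119 + 0.078 = 0.287.
P(Effect ∈ {mild, moderate}) = 0.273 + 0.287 = 0.560; P(Dose=40mg, Effect ∈ {mild, moderate}) = 0.072 + 0.119 = 0.191.
P(Dose=40mg | Effect ∈ {mild, moderate}) = 0.191/0.560 = 0.3411.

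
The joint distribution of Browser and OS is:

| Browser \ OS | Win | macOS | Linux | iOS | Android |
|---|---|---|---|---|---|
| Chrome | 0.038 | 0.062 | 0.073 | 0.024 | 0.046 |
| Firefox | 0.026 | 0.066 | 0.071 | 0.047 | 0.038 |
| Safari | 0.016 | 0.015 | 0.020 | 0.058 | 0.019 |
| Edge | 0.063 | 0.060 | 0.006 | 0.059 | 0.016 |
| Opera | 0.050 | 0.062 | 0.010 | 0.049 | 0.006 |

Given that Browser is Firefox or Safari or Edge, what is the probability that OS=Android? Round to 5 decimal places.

P(Browser=Firefox) = 0.026 + 0.066 + 0.071 + 0.047 + 0.038 = 0.248.
P(Browser=Safari) = 0.016 + 0.015 + 0.020 + 0.058 + 0.019 = 0.128.
P(Browser=Edge) = 0.063 + 0.060 + 0.006 + 0.059 + 0.016 = 0.204.
P(Browser ∈ {Firefox, Safari, Edge}) = 0.248 + 0.128 + 0.204 = 0.580; P(OS=Android, Browser ∈ {Firefox, Safari, Edge}) = 0.038 + 0.019 + 0.016 = 0.073.
P(OS=Android | Browser ∈ {Firefox, Safari, Edge}) = 0.073/0.580 = 0.12586.

0.12586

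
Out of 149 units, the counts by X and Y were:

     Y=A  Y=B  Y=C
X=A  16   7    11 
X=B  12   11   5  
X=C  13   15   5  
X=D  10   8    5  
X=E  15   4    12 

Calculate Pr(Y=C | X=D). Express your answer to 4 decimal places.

0.2174

Total with X=D: 10 + 8 + 5 = 23.
P(Y=C | X=D) = 5/23 = 0.2174.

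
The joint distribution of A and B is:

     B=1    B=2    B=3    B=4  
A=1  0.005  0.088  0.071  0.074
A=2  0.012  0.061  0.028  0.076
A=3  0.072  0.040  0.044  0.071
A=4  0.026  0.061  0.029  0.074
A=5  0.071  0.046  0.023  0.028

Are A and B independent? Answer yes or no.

P(A=5) = 0.168 and P(B=1) = 0.186, so their product is 0.03125, but P(A=5, B=1) = 0.071. Since these differ, A and B are not independent.

no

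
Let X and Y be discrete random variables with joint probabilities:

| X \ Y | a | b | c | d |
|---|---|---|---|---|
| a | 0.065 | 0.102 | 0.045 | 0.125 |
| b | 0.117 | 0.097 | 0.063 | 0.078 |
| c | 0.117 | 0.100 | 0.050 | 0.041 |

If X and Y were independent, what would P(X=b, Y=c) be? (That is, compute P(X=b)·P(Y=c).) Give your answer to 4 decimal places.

0.0561

P(X=b) = 0.117 + 0.097 + 0.063 + 0.078 = 0.355.
P(Y=c) = 0.045 + 0.063 + 0.050 = 0.158.
Product: 0.355 × 0.158 = 0.0561.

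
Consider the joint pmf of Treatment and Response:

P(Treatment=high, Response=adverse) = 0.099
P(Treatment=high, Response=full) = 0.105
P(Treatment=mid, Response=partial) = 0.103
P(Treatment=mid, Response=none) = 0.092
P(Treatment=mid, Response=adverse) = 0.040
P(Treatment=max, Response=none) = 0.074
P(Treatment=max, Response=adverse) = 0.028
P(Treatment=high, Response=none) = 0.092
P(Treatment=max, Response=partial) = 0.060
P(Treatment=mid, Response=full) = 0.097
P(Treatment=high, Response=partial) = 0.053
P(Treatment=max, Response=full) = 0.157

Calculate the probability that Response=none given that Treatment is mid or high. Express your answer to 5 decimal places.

P(Treatment=mid) = 0.092 + 0.103 + 0.097 + 0.040 = 0.332.
P(Treatment=high) = 0.092 + 0.053 + 0.105 + 0.099 = 0.349.
P(Treatment ∈ {mid, high}) = 0.332 + 0.349 = 0.681; P(Response=none, Treatment ∈ {mid, high}) = 0.092 + 0.092 = 0.184.
P(Response=none | Treatment ∈ {mid, high}) = 0.184/0.681 = 0.27019.

0.27019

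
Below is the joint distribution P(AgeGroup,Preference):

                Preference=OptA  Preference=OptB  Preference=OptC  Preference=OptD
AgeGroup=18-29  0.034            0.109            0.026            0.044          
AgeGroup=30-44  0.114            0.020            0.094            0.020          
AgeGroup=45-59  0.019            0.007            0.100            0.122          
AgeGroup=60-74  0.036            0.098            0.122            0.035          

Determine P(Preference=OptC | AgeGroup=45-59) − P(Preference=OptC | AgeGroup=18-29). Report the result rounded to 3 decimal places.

0.281

P(AgeGroup=45-59) = 0.019 + 0.007 + 0.100 + 0.122 = 0.248; P(Preference=OptC | AgeGroup=45-59) = 0.100/0.248 = 0.4032.
P(AgeGroup=18-29) = 0.034 + 0.109 + 0.026 + 0.044 = 0.213; P(Preference=OptC | AgeGroup=18-29) = 0.026/0.213 = 0.1221.
Difference = 0.281.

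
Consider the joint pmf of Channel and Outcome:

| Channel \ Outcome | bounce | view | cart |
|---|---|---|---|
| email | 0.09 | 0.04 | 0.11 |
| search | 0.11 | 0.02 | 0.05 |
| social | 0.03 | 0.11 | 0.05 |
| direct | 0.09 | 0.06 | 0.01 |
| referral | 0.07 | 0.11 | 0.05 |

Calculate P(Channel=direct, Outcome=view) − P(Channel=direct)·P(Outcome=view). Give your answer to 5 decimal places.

0.00560

P(Channel=direct) = 0.09 + 0.06 + 0.01 = 0.16.
P(Outcome=view) = 0.04 + 0.02 + 0.11 + 0.06 + 0.11 = 0.34.
P(Channel=direct, Outcome=view) − P(Channel=direct)P(Outcome=view) = 0.06 − 0.16×0.34 = 0.00560.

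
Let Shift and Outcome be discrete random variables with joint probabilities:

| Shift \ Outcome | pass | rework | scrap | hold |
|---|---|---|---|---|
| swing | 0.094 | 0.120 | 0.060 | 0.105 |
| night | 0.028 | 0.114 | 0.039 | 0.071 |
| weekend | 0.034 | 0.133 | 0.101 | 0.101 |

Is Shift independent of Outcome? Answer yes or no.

no

P(Shift=swing) = 0.379 and P(Outcome=pass) = 0.156, so their product is 0.05912, but P(Shift=swing, Outcome=pass) = 0.094. Since these differ, Shift and Outcome are not independent.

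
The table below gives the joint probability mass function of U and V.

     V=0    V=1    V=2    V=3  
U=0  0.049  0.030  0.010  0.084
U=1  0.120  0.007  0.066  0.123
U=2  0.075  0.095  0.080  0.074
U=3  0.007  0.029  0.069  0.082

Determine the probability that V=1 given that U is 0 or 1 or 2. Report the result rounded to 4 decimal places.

P(U=0) = 0.049 + 0.030 + 0.010 + 0.084 = 0.173.
P(U=1) = 0.120 + 0.007 + 0.066 + 0.123 = 0.316.
P(U=2) = 0.075 + 0.095 + 0.080 + 0.074 = 0.324.
P(U ∈ {0, 1, 2}) = 0.173 + 0.316 + 0.324 = 0.813; P(V=1, U ∈ {0, 1, 2}) = 0.030 + 0.007 + 0.095 = 0.132.
P(V=1 | U ∈ {0, 1, 2}) = 0.132/0.813 = 0.1624.

0.1624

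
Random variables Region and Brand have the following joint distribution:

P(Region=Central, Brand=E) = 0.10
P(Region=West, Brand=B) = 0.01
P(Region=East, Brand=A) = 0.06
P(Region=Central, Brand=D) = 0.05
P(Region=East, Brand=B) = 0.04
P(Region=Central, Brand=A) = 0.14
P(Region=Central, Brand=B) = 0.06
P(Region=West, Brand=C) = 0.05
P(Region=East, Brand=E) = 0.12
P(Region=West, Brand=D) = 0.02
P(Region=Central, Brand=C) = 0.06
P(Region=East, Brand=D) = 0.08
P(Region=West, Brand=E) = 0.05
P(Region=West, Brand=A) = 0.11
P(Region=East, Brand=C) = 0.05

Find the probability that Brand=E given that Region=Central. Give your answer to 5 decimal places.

P(Region=Central) = 0.14 + 0.06 + 0.06 + 0.05 + 0.10 = 0.41.
P(Brand=E | Region=Central) = 0.10/0.41 = 0.24390.

0.24390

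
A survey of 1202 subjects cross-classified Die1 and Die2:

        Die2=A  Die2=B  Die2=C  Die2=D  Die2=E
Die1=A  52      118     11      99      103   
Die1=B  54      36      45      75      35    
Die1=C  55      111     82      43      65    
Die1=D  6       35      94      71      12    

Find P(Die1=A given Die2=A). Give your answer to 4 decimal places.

0.3114

Total with Die2=A: 52 + 54 + 55 + 6 = 167.
P(Die1=A | Die2=A) = 52/167 = 0.3114.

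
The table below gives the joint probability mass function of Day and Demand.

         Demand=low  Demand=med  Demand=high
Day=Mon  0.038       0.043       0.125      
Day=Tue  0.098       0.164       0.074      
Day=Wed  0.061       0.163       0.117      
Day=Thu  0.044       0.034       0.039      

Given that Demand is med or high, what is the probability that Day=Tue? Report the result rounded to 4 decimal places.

P(Demand=med) = 0.043 + 0.164 + 0.163 + 0.034 = 0.404.
P(Demand=high) = 0.125 + 0.074 + 0.117 + 0.039 = 0.355.
P(Demand ∈ {med, high}) = 0.404 + 0.355 = 0.759; P(Day=Tue, Demand ∈ {med, high}) = 0.164 + 0.074 = 0.238.
P(Day=Tue | Demand ∈ {med, high}) = 0.238/0.759 = 0.3136.

0.3136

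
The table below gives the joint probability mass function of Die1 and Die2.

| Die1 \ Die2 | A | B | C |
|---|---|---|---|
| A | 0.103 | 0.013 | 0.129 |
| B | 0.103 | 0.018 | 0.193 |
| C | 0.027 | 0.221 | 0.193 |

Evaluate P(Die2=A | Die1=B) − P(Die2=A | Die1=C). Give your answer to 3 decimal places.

P(Die1=B) = 0.103 + 0.018 + 0.193 = 0.314; P(Die2=A | Die1=B) = 0.103/0.314 = 0.3280.
P(Die1=C) = 0.027 + 0.221 + 0.193 = 0.441; P(Die2=A | Die1=C) = 0.027/0.441 = 0.0612.
Difference = 0.267.

0.267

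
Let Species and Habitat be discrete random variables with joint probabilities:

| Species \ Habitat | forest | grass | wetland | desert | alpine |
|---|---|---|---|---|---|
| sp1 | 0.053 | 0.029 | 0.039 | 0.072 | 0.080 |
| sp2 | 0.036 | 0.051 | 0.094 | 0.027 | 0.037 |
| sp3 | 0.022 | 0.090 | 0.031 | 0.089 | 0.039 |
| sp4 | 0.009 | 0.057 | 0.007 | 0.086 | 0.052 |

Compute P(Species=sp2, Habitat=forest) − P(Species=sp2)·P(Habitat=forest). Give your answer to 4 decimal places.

P(Species=sp2) = 0.036 + 0.051 + 0.094 + 0.027 + 0.037 = 0.245.
P(Habitat=forest) = 0.053 + 0.036 + 0.022 + 0.009 = 0.120.
P(Species=sp2, Habitat=forest) − P(Species=sp2)P(Habitat=forest) = 0.036 − 0.245×0.120 = 0.0066.

0.0066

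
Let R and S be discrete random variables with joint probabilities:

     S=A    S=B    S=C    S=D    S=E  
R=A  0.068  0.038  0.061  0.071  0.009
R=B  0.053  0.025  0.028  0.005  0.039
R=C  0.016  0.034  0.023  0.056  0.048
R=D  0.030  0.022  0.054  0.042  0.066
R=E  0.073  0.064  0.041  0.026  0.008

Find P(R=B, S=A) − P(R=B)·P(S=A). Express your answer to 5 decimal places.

0.01700

P(R=B) = 0.053 + 0.025 + 0.028 + 0.005 + 0.039 = 0.150.
P(S=A) = 0.068 + 0.053 + 0.016 + 0.030 + 0.073 = 0.240.
P(R=B, S=A) − P(R=B)P(S=A) = 0.053 − 0.150×0.240 = 0.01700.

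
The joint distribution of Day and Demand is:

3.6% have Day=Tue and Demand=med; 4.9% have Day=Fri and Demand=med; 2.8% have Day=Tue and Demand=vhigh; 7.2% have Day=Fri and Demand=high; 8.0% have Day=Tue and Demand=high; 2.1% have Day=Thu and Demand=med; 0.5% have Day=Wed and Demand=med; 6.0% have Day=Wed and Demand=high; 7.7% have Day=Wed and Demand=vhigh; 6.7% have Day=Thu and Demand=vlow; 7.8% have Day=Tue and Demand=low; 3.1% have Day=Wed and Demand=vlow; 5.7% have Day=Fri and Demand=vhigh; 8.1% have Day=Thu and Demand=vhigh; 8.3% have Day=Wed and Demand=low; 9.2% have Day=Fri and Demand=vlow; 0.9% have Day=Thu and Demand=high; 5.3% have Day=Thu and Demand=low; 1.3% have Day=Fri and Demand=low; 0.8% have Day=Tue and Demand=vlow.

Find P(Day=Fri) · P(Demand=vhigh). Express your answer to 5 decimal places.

P(Day=Fri) = 0.092 + 0.013 + 0.049 + 0.072 + 0.057 = 0.283.
P(Demand=vhigh) = 0.028 + 0.077 + 0.081 + 0.057 = 0.243.
Product: 0.283 × 0.243 = 0.06877.

0.06877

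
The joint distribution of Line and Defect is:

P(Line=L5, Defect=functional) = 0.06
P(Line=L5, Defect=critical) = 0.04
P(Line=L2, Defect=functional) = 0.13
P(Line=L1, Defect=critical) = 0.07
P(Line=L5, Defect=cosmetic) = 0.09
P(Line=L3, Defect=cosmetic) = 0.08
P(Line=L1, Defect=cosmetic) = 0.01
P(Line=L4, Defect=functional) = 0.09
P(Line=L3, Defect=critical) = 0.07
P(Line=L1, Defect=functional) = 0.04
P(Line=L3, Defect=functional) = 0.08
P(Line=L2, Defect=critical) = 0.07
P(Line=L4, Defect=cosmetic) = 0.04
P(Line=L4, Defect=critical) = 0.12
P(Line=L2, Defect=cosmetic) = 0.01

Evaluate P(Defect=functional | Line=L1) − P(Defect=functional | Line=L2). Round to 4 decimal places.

-0.2857

P(Line=L1) = 0.01 + 0.04 + 0.07 = 0.12; P(Defect=functional | Line=L1) = 0.04/0.12 = 0.33333.
P(Line=L2) = 0.01 + 0.13 + 0.07 = 0.21; P(Defect=functional | Line=L2) = 0.13/0.21 = 0.61905.
Difference = -0.2857.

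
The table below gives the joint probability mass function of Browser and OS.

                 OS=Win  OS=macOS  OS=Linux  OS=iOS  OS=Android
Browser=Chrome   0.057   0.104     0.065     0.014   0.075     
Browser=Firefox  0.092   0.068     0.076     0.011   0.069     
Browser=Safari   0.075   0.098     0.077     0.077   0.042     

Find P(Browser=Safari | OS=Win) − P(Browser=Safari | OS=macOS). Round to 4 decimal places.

P(OS=Win) = 0.057 + 0.092 + 0.075 = 0.224; P(Browser=Safari | OS=Win) = 0.075/0.224 = 0.33482.
P(OS=macOS) = 0.104 + 0.068 + 0.098 = 0.270; P(Browser=Safari | OS=macOS) = 0.098/0.270 = 0.36296.
Difference = -0.0281.

-0.0281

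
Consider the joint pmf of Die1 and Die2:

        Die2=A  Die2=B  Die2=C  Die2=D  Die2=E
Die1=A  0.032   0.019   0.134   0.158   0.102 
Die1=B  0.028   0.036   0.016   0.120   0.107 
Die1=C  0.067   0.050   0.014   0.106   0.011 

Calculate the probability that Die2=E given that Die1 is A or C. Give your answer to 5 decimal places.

P(Die1=A) = 0.032 + 0.019 + 0.134 + 0.158 + 0.102 = 0.445.
P(Die1=C) = 0.067 + 0.050 + 0.014 + 0.106 + 0.011 = 0.248.
P(Die1 ∈ {A, C}) = 0.445 + 0.248 = 0.693; P(Die2=E, Die1 ∈ {A, C}) = 0.102 + 0.011 = 0.113.
P(Die2=E | Die1 ∈ {A, C}) = 0.113/0.693 = 0.16306.

0.16306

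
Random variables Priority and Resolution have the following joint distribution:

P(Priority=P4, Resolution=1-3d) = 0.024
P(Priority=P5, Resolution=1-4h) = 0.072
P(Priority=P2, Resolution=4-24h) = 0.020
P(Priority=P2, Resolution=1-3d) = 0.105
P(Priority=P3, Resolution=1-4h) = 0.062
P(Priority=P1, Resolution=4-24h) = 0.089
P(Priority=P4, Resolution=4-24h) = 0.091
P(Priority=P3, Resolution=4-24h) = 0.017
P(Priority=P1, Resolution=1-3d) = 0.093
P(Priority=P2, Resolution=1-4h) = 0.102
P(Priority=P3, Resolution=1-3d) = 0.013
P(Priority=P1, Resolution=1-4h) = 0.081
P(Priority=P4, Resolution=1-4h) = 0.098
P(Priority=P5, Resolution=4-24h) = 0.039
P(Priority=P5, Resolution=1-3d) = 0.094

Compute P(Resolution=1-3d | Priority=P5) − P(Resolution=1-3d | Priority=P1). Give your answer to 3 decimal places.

0.105

P(Priority=P5) = 0.072 + 0.039 + 0.094 = 0.205; P(Resolution=1-3d | Priority=P5) = 0.094/0.205 = 0.4585.
P(Priority=P1) = 0.081 + 0.089 + 0.093 = 0.263; P(Resolution=1-3d | Priority=P1) = 0.093/0.263 = 0.3536.
Difference = 0.105.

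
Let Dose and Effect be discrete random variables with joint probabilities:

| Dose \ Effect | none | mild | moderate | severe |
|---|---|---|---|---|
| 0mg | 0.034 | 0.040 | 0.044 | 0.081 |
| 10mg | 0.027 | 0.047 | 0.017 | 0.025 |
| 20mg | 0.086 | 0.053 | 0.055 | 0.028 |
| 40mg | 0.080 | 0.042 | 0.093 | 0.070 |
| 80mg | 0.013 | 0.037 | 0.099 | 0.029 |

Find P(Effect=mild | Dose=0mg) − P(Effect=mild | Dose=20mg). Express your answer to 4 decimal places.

P(Dose=0mg) = 0.034 + 0.040 + 0.044 + 0.081 = 0.199; P(Effect=mild | Dose=0mg) = 0.040/0.199 = 0.20101.
P(Dose=20mg) = 0.086 + 0.053 + 0.055 + 0.028 = 0.222; P(Effect=mild | Dose=20mg) = 0.053/0.222 = 0.23874.
Difference = -0.0377.

-0.0377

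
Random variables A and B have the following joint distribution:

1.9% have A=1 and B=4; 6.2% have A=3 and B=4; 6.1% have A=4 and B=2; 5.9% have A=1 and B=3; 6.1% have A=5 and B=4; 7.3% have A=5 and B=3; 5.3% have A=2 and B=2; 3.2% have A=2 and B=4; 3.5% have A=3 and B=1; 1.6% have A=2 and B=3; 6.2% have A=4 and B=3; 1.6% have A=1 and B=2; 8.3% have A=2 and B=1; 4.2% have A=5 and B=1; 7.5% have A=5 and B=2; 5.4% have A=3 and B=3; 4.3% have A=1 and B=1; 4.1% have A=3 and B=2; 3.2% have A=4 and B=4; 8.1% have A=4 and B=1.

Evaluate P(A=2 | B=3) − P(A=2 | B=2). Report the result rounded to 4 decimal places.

P(B=3) = 0.059 + 0.016 + 0.054 + 0.062 + 0.073 = 0.264; P(A=2 | B=3) = 0.016/0.264 = 0.06061.
P(B=2) = 0.016 + 0.053 + 0.041 + 0.061 + 0.075 = 0.246; P(A=2 | B=2) = 0.053/0.246 = 0.21545.
Difference = -0.1548.

-0.1548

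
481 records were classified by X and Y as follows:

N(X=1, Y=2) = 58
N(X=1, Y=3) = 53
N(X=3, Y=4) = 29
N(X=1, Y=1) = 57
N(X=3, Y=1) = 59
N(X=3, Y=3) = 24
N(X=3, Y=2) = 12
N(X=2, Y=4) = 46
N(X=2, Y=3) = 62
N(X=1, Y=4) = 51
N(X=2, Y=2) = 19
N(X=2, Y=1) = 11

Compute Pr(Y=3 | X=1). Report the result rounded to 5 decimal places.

0.24201

Total with X=1: 57 + 58 + 53 + 51 = 219.
P(Y=3 | X=1) = 53/219 = 0.24201.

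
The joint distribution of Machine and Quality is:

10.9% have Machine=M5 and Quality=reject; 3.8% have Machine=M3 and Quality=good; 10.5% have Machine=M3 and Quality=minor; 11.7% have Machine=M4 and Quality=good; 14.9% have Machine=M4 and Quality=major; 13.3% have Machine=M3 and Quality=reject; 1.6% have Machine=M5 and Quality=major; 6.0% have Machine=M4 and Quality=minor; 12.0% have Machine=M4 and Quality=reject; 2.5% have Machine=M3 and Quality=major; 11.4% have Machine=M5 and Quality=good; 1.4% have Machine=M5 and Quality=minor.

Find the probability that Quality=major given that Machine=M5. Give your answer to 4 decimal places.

0.0632

P(Machine=M5) = 0.114 + 0.014 + 0.016 + 0.109 = 0.253.
P(Quality=major | Machine=M5) = 0.016/0.253 = 0.0632.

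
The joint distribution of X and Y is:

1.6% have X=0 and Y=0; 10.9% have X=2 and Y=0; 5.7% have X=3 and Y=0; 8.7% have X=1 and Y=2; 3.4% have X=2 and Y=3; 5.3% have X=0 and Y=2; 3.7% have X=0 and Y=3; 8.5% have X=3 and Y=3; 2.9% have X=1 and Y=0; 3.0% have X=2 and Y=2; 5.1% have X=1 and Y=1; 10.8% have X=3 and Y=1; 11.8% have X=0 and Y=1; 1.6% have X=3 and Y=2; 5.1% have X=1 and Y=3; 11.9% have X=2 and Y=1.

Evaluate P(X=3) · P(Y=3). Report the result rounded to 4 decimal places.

P(X=3) = 0.057 + 0.108 + 0.016 + 0.085 = 0.266.
P(Y=3) = 0.037 + 0.051 + 0.034 + 0.085 = 0.207.
Product: 0.266 × 0.207 = 0.0551.

0.0551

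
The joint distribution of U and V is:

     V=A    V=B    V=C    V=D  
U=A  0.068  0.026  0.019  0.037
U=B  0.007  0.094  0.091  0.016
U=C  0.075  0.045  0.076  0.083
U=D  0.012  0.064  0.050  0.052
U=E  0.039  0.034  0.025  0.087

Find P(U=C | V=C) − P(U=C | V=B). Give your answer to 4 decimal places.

0.1201

P(V=C) = 0.019 + 0.091 + 0.076 + 0.050 + 0.025 = 0.261; P(U=C | V=C) = 0.076/0.261 = 0.29119.
P(V=B) = 0.026 + 0.094 + 0.045 + 0.064 + 0.034 = 0.263; P(U=C | V=B) = 0.045/0.263 = 0.17110.
Difference = 0.1201.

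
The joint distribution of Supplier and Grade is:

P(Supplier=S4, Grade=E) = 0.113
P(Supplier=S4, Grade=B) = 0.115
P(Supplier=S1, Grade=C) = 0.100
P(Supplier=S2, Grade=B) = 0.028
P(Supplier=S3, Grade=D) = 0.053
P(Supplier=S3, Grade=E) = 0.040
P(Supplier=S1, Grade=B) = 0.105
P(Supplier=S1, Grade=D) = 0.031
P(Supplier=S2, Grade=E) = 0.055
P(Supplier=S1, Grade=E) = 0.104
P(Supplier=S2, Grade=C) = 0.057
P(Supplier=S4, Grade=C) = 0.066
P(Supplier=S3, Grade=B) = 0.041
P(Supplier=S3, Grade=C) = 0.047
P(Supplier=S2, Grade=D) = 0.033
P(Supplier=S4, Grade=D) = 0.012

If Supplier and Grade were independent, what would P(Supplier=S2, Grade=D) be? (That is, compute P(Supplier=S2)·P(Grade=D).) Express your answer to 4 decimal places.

0.0223

P(Supplier=S2) = 0.028 + 0.057 + 0.033 + 0.055 = 0.173.
P(Grade=D) = 0.031 + 0.033 + 0.053 + 0.012 = 0.129.
Product: 0.173 × 0.129 = 0.0223.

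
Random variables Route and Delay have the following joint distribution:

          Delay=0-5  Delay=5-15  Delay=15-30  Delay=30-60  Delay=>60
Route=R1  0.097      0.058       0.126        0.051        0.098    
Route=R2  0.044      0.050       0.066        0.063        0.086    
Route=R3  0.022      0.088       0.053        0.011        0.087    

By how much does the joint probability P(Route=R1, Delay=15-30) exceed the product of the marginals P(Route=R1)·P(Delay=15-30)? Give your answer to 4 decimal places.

P(Route=R1) = 0.097 + 0.058 + 0.126 + 0.051 + 0.098 = 0.430.
P(Delay=15-30) = 0.126 + 0.066 + 0.053 = 0.245.
P(Route=R1, Delay=15-30) − P(Route=R1)P(Delay=15-30) = 0.126 − 0.430×0.245 = 0.0207.

0.0207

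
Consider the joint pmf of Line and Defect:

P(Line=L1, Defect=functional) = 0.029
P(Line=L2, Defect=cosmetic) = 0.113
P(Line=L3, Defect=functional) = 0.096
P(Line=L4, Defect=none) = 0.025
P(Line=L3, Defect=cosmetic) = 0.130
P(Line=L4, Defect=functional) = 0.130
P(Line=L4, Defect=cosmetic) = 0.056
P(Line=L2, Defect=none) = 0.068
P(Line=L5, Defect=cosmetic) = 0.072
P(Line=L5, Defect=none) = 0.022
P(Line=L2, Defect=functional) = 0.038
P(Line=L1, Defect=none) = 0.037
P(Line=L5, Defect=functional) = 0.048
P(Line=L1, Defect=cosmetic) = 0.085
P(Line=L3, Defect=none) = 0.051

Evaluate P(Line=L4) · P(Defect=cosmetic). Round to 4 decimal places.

0.0962

P(Line=L4) = 0.025 + 0.056 + 0.130 = 0.211.
P(Defect=cosmetic) = 0.085 + 0.113 + 0.130 + 0.056 + 0.072 = 0.456.
Product: 0.211 × 0.456 = 0.0962.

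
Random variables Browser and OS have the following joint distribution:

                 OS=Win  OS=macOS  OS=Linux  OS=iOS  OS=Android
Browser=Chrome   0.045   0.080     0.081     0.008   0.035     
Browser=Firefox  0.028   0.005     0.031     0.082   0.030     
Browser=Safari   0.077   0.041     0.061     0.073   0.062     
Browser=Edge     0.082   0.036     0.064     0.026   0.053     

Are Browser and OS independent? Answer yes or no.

no

P(Browser=Firefox) = 0.176 and P(OS=iOS) = 0.189, so their product is 0.03326, but P(Browser=Firefox, OS=iOS) = 0.082. Since these differ, Browser and OS are not independent.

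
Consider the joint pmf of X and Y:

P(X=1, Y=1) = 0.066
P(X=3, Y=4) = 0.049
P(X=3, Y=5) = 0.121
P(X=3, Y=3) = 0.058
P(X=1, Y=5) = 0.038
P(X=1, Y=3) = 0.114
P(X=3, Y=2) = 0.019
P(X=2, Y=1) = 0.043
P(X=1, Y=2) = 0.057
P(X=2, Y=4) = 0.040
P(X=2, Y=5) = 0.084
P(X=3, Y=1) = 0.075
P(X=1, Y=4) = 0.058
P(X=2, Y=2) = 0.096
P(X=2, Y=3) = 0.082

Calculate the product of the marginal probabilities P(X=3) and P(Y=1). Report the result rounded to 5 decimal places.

0.05925

P(X=3) = 0.075 + 0.019 + 0.058 + 0.049 + 0.121 = 0.322.
P(Y=1) = 0.066 + 0.043 + 0.075 = 0.184.
Product: 0.322 × 0.184 = 0.05925.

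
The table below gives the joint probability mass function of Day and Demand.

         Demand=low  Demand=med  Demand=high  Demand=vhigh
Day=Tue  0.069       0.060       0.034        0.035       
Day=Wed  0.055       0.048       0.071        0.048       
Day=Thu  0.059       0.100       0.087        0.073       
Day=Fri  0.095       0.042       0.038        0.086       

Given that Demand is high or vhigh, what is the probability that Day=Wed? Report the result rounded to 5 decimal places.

0.25212

P(Demand=high) = 0.034 + 0.071 + 0.087 + 0.038 = 0.230.
P(Demand=vhigh) = 0.035 + 0.048 + 0.073 + 0.086 = 0.242.
P(Demand ∈ {high, vhigh}) = 0.230 + 0.242 = 0.472; P(Day=Wed, Demand ∈ {high, vhigh}) = 0.071 + 0.048 = 0.119.
P(Day=Wed | Demand ∈ {high, vhigh}) = 0.119/0.472 = 0.25212.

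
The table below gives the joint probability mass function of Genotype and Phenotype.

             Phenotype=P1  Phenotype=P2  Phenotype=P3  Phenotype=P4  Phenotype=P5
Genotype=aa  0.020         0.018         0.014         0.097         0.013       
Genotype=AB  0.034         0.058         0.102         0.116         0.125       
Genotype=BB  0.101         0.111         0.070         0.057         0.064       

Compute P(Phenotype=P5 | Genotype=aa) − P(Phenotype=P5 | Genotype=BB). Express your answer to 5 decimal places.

P(Genotype=aa) = 0.020 + 0.018 + 0.014 + 0.097 + 0.013 = 0.162; P(Phenotype=P5 | Genotype=aa) = 0.013/0.162 = 0.080247.
P(Genotype=BB) = 0.101 + 0.111 + 0.070 + 0.057 + 0.064 = 0.403; P(Phenotype=P5 | Genotype=BB) = 0.064/0.403 = 0.158809.
Difference = -0.07856.

-0.07856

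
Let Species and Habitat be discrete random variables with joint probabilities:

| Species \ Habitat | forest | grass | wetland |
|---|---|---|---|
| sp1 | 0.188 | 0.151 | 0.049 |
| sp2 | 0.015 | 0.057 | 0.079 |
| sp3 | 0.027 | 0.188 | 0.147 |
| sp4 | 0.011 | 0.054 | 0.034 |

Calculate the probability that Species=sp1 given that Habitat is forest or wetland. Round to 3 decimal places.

P(Habitat=forest) = 0.188 + 0.015 + 0.027 + 0.011 = 0.241.
P(Habitat=wetland) = 0.049 + 0.079 + 0.147 + 0.034 = 0.309.
P(Habitat ∈ {forest, wetland}) = 0.241 + 0.309 = 0.550; P(Species=sp1, Habitat ∈ {forest, wetland}) = 0.188 + 0.049 = 0.237.
P(Species=sp1 | Habitat ∈ {forest, wetland}) = 0.237/0.550 = 0.431.

0.431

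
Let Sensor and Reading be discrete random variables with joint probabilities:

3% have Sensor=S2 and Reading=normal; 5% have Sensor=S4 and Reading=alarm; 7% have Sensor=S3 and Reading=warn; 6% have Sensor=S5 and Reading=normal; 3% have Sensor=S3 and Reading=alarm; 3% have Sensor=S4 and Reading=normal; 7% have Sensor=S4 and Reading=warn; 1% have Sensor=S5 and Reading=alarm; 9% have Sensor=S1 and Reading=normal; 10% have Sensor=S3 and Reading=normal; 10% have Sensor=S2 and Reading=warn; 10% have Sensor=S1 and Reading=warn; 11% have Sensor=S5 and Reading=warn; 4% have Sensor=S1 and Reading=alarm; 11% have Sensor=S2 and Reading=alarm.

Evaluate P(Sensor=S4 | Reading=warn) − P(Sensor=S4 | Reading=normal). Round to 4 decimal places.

P(Reading=warn) = 0.10 + 0.10 + 0.07 + 0.07 + 0.11 = 0.45; P(Sensor=S4 | Reading=warn) = 0.07/0.45 = 0.15556.
P(Reading=normal) = 0.09 + 0.03 + 0.10 + 0.03 + 0.06 = 0.31; P(Sensor=S4 | Reading=normal) = 0.03/0.31 = 0.09677.
Difference = 0.0588.

0.0588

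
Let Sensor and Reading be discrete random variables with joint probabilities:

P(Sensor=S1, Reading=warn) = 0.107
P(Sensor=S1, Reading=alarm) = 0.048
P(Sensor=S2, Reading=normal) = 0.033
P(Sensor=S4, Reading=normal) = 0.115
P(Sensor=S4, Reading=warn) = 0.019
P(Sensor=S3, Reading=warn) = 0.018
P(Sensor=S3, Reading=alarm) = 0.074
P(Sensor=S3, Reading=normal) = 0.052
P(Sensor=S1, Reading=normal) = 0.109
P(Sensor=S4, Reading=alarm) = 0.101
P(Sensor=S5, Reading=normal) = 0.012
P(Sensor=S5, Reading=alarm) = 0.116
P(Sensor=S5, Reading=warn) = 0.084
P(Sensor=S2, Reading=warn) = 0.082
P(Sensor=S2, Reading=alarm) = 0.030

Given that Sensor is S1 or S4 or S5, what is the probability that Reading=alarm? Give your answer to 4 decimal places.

P(Sensor=S1) = 0.109 + 0.107 + 0.048 = 0.264.
P(Sensor=S4) = 0.115 + 0.019 + 0.101 = 0.235.
P(Sensor=S5) = 0.012 + 0.084 + 0.116 = 0.212.
P(Sensor ∈ {S1, S4, S5}) = 0.264 + 0.235 + 0.212 = 0.711; P(Reading=alarm, Sensor ∈ {S1, S4, S5}) = 0.048 + 0.101 + 0.116 = 0.265.
P(Reading=alarm | Sensor ∈ {S1, S4, S5}) = 0.265/0.711 = 0.3727.

0.3727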